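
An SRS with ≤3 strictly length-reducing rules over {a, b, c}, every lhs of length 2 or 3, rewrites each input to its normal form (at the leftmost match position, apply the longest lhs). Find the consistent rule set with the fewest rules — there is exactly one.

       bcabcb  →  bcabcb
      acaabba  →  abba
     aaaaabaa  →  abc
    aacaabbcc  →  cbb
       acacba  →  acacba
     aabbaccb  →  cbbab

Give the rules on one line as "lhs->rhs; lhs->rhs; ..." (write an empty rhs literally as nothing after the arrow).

  | bcabcb
  | acaabba => accbba => abba
  | aaaaabaa => caaabaa => ccabaa => abaa => abc
  | aacaabbcc => ccaabbcc => aabbcc => cbbcc => cbb

aa->c; cc->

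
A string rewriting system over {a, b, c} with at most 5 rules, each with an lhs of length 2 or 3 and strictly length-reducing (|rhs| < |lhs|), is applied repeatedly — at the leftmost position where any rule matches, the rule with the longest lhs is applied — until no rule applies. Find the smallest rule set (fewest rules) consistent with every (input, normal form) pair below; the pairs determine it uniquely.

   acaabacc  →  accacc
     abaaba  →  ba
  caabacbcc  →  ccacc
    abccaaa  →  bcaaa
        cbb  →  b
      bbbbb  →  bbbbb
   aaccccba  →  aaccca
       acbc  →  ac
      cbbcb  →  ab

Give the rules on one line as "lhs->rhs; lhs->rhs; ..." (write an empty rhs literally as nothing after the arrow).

  | acaabacc => accacc
  | abaaba => abca => ba
  | caabacbcc => ccacbcc => ccacc
  | abccaaa => bcaaa

aab->c; abc->b; bcb->ab; cb->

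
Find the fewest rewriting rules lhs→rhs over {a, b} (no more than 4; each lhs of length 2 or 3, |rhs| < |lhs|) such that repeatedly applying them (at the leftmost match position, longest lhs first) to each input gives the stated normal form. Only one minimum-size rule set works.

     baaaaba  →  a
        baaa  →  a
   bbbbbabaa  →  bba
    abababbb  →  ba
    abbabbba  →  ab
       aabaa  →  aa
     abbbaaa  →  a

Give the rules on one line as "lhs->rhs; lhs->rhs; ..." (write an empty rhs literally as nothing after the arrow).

  | baaaaba => aaba => a
  | baaa => a
  | bbbbbabaa => bbabaa => bba
  | abababbb => babbb => ba

aaa->; aba->; baa->; bbb->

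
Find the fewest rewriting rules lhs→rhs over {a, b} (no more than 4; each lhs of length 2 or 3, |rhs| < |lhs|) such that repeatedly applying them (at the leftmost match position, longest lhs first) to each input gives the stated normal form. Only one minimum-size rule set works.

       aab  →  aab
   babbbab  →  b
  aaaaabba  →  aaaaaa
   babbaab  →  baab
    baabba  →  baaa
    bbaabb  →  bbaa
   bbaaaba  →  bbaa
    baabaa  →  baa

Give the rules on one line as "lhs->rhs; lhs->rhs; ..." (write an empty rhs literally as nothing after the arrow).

aba->; abb->a; bab->

  | aab
  | babbbab => bbab => b
  | aaaaabba => aaaaaa
  | babbaab => baab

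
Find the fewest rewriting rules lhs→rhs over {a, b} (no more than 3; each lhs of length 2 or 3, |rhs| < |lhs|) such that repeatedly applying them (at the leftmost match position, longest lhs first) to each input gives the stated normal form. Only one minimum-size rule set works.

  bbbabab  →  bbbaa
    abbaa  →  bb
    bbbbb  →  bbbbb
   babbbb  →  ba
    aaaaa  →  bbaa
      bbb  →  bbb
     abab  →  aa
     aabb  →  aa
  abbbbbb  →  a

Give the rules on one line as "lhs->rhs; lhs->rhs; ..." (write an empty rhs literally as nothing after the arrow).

aaa->bb; ab->a

  | bbbabab => bbbaab => bbbaa
  | abbaa => abaa => aaa => bb
  | bbbbb
  | babbbb => babbb => babb => bab => ba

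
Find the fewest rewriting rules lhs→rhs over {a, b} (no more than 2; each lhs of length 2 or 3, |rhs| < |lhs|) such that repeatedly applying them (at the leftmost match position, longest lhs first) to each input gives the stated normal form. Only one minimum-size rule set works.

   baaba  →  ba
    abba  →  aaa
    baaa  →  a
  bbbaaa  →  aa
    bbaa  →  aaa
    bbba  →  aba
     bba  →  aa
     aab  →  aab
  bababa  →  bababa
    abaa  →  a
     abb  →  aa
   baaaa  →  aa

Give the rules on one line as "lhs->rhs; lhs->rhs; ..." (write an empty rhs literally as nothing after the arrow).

  | baaba => ba
  | abba => aaa
  | baaa => a
  | bbbaaa => abaaa => aa

baa->; bb->a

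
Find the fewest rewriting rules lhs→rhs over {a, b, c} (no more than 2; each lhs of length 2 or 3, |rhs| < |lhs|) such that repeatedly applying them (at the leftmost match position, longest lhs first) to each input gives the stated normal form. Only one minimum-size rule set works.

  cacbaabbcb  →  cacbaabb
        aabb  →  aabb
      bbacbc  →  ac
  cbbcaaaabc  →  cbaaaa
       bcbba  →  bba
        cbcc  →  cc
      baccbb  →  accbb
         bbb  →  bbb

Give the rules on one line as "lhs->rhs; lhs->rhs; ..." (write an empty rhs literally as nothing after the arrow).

bac->ac; bc->

  | cacbaabbcb => cacbaabb
  | aabb
  | bbacbc => bacbc => acbc => ac
  | cbbcaaaabc => cbaaaabc => cbaaaa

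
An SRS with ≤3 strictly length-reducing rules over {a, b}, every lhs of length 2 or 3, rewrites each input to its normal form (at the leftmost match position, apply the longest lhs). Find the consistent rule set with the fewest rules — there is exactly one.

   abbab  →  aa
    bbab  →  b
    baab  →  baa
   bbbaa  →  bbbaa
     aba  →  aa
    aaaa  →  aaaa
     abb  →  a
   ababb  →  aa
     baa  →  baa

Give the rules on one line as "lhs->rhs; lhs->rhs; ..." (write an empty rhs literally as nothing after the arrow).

  | abbab => abab => aab => aa
  | bbab => b
  | baab => baa
  | bbbaa

ab->a; bab->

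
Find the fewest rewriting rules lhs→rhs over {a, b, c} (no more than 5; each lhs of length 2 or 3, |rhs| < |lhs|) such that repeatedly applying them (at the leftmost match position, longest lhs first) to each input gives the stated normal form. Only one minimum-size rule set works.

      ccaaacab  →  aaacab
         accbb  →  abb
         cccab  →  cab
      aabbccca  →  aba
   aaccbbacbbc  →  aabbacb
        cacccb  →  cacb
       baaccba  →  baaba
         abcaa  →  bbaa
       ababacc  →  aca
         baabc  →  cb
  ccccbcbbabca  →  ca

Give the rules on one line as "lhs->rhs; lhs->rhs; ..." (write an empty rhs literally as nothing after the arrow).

abc->bb; bab->c; bc->; cc->

  | ccaaacab => aaacab
  | accbb => abb
  | cccab => cab
  | aabbccca => aabcca => abbca => aba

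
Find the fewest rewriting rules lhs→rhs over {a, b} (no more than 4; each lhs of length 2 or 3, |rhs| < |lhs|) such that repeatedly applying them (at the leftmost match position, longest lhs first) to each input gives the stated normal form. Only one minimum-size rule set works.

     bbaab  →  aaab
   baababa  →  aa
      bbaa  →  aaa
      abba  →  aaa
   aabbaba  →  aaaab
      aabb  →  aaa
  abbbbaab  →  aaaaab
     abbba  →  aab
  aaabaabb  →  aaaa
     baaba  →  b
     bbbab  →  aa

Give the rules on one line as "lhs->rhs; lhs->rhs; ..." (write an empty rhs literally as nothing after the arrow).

  | bbaab => aaab
  | baababa => baba => bba => aa
  | bbaa => aaa
  | abba => aaa

ba->b; baa->; bb->a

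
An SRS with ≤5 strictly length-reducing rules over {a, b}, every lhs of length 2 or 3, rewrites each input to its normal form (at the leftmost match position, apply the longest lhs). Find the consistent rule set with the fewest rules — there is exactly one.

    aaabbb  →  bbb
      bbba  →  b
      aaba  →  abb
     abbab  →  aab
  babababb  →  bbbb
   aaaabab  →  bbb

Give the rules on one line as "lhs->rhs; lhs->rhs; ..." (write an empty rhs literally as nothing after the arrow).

aaa->; aba->bb; ba->b; bba->a

  | aaabbb => bbb
  | bbba => ba => b
  | aaba => abb
  | abbab => aab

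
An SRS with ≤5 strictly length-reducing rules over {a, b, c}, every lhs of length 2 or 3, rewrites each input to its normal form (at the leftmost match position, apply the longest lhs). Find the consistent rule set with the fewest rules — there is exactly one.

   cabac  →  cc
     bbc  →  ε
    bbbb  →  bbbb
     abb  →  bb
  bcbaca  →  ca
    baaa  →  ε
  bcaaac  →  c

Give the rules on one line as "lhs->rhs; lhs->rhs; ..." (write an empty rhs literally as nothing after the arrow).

aa->; ab->b; ba->; bc->a

  | cabac => cbac => cc
  | bbc => ba => ε
  | bbbb
  | abb => bb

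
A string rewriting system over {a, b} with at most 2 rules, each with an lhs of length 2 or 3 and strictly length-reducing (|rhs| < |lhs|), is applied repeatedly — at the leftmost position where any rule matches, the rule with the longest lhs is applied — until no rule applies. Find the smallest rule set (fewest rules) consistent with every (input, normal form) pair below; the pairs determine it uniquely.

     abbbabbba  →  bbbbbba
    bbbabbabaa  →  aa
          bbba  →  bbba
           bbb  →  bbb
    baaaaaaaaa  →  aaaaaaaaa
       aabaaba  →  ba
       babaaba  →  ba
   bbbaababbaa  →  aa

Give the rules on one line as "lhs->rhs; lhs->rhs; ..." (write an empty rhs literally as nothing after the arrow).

  | abbbabbba => bbbabbba => bbbbbba
  | bbbabbabaa => bbbbbabaa => bbbbbbaa => bbbbbaa => bbbbaa => bbbaa => bbaa => baa => aa
  | bbba
  | bbb

ab->b; baa->aa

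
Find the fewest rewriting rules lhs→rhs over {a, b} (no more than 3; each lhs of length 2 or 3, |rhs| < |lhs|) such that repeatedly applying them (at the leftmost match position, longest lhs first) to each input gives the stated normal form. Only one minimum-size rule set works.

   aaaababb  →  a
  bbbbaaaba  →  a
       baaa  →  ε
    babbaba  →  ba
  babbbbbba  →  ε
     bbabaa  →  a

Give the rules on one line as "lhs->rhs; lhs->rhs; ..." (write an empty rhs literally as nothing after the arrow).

  | aaaababb => aaababb => aababb => bbabb => abb => a
  | bbbbaaaba => bbaaaba => aaaba => aaba => bba => a
  | baaa => baa => bb => ε
  | babbaba => baaba => bbba => ba

aa->b; aaa->aa; bb->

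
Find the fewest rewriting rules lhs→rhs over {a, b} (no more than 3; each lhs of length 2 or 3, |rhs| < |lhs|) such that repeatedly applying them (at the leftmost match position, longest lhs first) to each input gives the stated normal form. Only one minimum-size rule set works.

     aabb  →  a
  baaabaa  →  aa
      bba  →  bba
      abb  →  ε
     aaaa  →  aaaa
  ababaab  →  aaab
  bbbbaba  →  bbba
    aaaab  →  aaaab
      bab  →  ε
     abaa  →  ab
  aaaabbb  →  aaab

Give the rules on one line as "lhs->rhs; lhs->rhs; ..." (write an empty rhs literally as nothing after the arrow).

abb->; baa->b; bab->

  | aabb => a
  | baaabaa => babaa => aa
  | bba
  | abb => ε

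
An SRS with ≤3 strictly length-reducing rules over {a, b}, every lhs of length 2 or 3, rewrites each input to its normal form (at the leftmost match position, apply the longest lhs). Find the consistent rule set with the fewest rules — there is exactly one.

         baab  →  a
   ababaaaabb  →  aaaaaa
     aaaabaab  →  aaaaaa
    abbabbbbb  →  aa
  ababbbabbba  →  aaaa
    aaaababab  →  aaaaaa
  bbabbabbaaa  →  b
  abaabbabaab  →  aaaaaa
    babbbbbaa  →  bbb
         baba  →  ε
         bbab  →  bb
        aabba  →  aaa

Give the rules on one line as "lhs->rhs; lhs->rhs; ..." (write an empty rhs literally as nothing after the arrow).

ab->a; ba->

  | baab => ab => a
  | ababaaaabb => aabaaaabb => aaaaaabb => aaaaaab => aaaaaa
  | aaaabaab => aaaaaab => aaaaaa
  | abbabbbbb => ababbbbb => aabbbbb => aabbbb => aabbb => aabb => aab => aa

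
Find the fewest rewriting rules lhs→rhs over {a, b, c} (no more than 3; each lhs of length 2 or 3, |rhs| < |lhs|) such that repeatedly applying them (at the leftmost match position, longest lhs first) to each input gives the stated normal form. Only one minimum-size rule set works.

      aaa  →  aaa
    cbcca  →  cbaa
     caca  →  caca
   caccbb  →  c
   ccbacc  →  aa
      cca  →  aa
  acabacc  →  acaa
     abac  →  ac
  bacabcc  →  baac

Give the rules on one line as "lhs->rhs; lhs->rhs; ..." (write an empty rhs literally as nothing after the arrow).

  | aaa
  | cbcca => cbaa
  | caca
  | caccbb => caabb => cab => c

ab->; cc->a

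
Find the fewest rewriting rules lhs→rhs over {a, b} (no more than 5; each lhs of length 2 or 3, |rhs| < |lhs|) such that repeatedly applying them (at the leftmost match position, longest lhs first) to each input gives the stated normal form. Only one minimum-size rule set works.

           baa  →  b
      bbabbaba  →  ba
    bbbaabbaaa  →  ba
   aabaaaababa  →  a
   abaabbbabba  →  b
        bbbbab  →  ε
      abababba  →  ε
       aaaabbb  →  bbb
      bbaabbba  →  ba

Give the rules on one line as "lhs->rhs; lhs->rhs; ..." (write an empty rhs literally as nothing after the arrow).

aa->; ab->; abb->a; bba->a

  | baa => b
  | bbabbaba => abbaba => aaba => ba
  | bbbaabbaaa => baabbaaa => bbbaaa => baaa => ba
  | aabaaaababa => baaaababa => baababa => bbaba => aba => a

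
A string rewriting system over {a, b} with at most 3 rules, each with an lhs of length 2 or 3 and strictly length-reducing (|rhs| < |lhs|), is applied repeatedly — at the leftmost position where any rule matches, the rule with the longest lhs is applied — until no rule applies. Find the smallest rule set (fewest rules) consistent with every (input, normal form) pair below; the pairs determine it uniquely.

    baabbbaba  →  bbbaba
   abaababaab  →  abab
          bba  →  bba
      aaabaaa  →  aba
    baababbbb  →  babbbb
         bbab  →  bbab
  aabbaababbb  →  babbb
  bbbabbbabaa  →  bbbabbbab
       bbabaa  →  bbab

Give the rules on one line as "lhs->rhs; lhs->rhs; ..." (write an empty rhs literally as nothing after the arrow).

  | baabbbaba => bbbaba
  | abaababaab => ababaab => abab
  | bba
  | aaabaaa => abaaa => aba

aa->; aab->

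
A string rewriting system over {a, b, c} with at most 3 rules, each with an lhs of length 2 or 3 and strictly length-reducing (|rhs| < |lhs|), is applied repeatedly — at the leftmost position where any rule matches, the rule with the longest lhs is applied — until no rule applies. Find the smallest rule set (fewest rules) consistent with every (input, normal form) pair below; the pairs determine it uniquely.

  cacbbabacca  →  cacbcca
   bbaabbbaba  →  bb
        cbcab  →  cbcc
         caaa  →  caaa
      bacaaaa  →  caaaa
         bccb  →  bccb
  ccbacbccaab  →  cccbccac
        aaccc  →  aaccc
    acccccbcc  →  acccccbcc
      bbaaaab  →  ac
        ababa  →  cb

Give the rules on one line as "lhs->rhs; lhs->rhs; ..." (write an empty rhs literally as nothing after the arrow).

ab->c; aba->cb; ba->

  | cacbbabacca => cacbbacca => cacbcca
  | bbaabbbaba => babbbaba => bbbaba => bbba => bb
  | cbcab => cbcc
  | caaa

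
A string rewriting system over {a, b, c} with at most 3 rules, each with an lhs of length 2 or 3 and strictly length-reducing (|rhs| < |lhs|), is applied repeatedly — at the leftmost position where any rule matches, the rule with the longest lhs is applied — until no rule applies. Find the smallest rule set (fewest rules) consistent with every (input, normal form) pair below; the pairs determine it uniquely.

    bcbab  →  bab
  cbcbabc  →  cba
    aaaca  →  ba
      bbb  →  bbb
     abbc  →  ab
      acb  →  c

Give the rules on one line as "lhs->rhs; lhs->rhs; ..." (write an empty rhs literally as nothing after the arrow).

aaa->bb; acb->c; bc->

  | bcbab => bab
  | cbcbabc => cbabc => cba
  | aaaca => bbca => ba
  | bbb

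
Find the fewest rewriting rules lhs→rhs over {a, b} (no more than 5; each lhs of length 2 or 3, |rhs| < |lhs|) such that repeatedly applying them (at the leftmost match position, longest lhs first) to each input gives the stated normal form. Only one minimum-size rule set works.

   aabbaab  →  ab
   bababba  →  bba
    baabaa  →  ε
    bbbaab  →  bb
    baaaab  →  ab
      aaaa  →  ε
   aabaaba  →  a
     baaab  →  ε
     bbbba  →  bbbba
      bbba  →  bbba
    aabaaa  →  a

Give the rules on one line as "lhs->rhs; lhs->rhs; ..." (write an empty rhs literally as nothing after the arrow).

aa->; aab->; baa->a; bab->b

  | aabbaab => baab => ab
  | bababba => babba => bba
  | baabaa => abaa => aa => ε
  | bbbaab => bbab => bb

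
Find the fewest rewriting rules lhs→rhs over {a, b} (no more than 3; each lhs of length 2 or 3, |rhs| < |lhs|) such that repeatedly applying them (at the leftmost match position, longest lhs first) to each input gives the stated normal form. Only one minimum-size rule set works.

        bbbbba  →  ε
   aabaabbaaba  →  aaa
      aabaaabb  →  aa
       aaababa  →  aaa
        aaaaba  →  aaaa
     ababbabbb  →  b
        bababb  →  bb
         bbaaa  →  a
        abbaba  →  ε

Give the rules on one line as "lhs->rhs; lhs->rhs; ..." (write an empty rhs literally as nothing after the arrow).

  | bbbbba => bbba => ba => ε
  | aabaabbaaba => aaabbaaba => aabaaba => aaaba => aaa
  | aabaaabb => aaaabb => aaab => aa
  | aaababa => aaaba => aaa

ab->; ba->; bbb->b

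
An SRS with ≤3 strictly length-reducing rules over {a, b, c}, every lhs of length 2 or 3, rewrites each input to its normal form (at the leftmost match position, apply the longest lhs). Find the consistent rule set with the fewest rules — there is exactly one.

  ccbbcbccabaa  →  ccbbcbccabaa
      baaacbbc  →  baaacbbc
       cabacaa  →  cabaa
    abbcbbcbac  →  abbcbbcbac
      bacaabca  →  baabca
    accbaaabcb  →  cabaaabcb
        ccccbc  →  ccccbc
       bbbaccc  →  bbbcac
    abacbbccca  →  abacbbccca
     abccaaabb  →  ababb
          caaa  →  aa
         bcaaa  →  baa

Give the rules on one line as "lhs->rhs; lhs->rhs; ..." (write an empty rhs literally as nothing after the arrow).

acc->ca; caa->a

  | ccbbcbccabaa
  | baaacbbc
  | cabacaa => cabaa
  | abbcbbcbac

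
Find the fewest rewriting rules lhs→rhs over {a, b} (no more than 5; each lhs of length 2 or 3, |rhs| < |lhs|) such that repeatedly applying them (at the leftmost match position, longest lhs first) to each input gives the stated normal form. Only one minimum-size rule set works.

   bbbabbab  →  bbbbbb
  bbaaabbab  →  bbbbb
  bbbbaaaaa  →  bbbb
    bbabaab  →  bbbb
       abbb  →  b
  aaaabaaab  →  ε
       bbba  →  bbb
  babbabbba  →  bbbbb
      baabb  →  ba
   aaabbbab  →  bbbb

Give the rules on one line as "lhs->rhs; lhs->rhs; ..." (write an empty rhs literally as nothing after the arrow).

aaa->; abb->; bab->b; bba->bb

  | bbbabbab => bbbbbab => bbbbbb
  | bbaaabbab => bbaabbab => bbabbab => bbbbab => bbbbb
  | bbbbaaaaa => bbbbaaaa => bbbbaaa => bbbbaa => bbbba => bbbb
  | bbabaab => bbbaab => bbbab => bbbb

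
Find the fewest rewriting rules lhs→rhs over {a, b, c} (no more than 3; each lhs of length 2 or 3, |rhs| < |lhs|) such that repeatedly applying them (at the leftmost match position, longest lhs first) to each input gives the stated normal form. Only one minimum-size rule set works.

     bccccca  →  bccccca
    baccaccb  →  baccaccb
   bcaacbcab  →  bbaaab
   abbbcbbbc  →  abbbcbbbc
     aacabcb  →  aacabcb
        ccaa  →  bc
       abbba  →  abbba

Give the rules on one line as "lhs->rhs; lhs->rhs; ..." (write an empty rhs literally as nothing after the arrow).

caa->ba; cba->bc; cbc->a

  | bccccca
  | baccaccb
  | bcaacbcab => bbacbcab => bbaaab
  | abbbcbbbc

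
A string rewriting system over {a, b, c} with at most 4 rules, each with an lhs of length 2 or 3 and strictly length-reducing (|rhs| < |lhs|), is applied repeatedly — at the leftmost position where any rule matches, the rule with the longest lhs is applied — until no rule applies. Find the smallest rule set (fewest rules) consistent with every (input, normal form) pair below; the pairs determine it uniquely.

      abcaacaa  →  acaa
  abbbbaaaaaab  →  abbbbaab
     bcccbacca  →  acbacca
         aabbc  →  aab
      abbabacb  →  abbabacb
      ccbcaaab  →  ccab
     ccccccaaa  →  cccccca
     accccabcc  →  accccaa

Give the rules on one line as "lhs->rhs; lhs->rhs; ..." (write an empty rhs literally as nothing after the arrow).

aaa->a; bc->; bcc->a

  | abcaacaa => aaacaa => acaa
  | abbbbaaaaaab => abbbbaaaab => abbbbaab
  | bcccbacca => acbacca
  | aabbc => aab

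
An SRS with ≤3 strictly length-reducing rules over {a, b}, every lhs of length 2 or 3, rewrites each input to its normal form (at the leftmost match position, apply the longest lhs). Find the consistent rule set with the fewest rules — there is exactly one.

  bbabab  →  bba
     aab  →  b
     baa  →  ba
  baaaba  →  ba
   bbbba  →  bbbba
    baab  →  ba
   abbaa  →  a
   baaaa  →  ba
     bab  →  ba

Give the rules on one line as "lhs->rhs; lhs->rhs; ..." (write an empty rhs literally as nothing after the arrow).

aa->; ab->a; baa->ba

  | bbabab => bbaab => bbab => bba
  | aab => b
  | baa => ba
  | baaaba => baaba => baba => baa => ba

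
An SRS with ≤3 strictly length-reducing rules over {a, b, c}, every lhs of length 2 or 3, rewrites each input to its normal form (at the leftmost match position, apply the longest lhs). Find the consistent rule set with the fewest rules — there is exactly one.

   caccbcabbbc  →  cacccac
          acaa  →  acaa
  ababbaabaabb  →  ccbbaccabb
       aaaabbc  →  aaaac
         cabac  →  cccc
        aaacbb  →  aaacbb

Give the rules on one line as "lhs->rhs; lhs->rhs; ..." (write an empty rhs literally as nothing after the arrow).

  | caccbcabbbc => cacccabbbc => cacccabbc => cacccabc => cacccac
  | acaa
  | ababbaabaabb => ccbbaabaabb => ccbbaccabb
  | aaaabbc => aaaabc => aaaac

aba->cc; bc->c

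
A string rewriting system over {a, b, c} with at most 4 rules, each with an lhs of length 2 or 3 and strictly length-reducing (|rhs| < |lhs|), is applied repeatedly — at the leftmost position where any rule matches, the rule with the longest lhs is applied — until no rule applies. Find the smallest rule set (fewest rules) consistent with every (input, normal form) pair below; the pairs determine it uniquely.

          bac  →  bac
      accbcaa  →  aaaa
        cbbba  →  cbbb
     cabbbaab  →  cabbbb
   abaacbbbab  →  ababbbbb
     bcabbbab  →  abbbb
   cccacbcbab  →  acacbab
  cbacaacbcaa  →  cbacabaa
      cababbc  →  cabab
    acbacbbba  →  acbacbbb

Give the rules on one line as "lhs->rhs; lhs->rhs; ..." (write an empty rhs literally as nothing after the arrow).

  | bac
  | accbcaa => aabcaa => aaaa
  | cbbba => cbbb
  | cabbbaab => cabbbab => cabbbb

aac->ab; bba->bb; bc->; cc->a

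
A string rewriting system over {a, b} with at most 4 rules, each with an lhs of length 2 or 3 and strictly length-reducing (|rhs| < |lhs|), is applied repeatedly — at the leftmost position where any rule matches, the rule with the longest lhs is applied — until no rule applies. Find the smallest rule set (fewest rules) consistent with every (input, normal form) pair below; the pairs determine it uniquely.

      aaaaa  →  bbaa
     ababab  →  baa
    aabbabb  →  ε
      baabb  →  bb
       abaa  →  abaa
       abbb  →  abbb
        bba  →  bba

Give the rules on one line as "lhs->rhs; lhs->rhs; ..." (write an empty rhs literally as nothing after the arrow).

  | aaaaa => bbaa
  | ababab => aaaab => bbab => baa
  | aabbabb => babb => aab => ε
  | baabb => bb

aaa->bb; aab->; bab->aa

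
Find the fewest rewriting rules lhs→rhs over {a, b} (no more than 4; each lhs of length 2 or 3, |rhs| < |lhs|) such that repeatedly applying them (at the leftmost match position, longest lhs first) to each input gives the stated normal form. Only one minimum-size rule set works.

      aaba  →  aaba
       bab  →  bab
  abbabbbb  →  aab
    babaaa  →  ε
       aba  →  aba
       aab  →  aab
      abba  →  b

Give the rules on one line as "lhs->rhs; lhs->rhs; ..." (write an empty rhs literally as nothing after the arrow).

aaa->b; baa->; bb->a

  | aaba
  | bab
  | abbabbbb => aaabbbb => bbbbb => abbb => aab
  | babaaa => baa => ε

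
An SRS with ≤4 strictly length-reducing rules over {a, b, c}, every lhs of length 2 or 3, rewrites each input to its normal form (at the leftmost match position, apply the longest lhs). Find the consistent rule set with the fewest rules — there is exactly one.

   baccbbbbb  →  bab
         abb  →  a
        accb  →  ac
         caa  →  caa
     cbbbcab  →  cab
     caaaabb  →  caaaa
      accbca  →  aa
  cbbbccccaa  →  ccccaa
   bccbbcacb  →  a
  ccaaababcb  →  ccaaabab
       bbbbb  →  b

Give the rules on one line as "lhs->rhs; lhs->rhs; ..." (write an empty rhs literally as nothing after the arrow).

  | baccbbbbb => bacbbbb => babbb => bab
  | abb => a
  | accb => ac
  | caa

bb->; cb->; cbc->b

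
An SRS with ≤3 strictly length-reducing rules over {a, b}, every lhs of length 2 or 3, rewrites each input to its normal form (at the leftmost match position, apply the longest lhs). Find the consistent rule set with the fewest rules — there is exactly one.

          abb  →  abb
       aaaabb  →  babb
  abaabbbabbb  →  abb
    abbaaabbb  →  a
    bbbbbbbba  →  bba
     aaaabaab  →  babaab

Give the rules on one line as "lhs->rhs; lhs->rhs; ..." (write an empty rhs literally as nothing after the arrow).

  | abb
  | aaaabb => babb
  | abaabbbabbb => abaaabbb => abbbbb => abb
  | abbaaabbb => abbbbbb => abbb => a

aaa->b; bbb->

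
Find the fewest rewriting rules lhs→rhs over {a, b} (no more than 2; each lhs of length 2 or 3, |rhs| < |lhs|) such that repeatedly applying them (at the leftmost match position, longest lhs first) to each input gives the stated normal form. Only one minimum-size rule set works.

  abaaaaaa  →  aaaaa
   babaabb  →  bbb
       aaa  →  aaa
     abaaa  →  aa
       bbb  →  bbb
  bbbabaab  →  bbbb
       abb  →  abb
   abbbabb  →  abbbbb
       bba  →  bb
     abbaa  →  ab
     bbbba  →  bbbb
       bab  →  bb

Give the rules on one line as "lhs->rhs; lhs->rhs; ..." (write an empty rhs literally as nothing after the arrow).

ba->b; baa->

  | abaaaaaa => aaaaa
  | babaabb => bbaabb => bbb
  | aaa
  | abaaa => aa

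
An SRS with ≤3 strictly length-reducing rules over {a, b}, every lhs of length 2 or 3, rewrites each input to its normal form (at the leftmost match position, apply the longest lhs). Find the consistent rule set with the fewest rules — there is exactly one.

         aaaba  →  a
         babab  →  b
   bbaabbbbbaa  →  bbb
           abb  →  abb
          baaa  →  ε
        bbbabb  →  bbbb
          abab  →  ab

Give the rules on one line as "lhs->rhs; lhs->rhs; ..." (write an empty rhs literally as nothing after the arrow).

  | aaaba => aba => a
  | babab => bab => b
  | bbaabbbbbaa => babbbbbaa => bbbbbaa => bbbba => bbb
  | abb

aa->; ba->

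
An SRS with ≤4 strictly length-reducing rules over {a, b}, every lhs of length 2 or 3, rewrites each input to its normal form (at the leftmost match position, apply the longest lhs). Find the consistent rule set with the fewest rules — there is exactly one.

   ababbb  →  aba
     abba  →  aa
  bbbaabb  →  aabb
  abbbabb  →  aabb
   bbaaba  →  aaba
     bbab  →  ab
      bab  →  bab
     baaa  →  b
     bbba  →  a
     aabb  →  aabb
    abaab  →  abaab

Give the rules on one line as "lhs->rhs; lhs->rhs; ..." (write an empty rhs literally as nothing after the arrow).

aaa->; bba->a; bbb->

  | ababbb => aba
  | abba => aa
  | bbbaabb => aabb
  | abbbabb => aabb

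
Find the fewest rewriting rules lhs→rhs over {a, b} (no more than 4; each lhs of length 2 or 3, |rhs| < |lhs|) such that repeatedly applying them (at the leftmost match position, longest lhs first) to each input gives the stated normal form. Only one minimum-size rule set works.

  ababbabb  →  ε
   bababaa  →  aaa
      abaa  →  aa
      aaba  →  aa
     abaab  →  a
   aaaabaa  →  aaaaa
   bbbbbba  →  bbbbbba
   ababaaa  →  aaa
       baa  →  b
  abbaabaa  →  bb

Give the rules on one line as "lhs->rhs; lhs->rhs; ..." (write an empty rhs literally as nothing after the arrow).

  | ababbabb => abbabb => babb => ab => ε
  | bababaa => aabaa => aaa
  | abaa => aa
  | aaba => aa

ab->; baa->b; bab->a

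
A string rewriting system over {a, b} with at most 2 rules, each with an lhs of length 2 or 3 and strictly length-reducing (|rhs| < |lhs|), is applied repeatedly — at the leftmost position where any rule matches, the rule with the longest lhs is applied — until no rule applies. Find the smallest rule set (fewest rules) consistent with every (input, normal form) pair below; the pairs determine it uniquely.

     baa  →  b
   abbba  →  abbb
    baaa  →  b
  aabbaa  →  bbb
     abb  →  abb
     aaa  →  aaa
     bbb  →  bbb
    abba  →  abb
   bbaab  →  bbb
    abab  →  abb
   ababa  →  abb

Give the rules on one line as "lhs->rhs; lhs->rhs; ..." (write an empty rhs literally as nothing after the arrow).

  | baa => ba => b
  | abbba => abbb
  | baaa => baa => ba => b
  | aabbaa => bbbaa => bbba => bbb

aab->bb; ba->b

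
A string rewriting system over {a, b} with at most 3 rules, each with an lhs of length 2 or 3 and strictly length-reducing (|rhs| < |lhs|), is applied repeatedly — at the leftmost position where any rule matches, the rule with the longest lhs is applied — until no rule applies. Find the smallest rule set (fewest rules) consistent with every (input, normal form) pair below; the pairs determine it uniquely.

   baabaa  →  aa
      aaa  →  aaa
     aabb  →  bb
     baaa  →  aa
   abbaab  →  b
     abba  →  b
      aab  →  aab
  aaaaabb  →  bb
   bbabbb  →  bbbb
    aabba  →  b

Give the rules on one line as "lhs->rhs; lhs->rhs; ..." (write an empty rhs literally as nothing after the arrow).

abb->bb; ba->

  | baabaa => abaa => aa
  | aaa
  | aabb => abb => bb
  | baaa => aa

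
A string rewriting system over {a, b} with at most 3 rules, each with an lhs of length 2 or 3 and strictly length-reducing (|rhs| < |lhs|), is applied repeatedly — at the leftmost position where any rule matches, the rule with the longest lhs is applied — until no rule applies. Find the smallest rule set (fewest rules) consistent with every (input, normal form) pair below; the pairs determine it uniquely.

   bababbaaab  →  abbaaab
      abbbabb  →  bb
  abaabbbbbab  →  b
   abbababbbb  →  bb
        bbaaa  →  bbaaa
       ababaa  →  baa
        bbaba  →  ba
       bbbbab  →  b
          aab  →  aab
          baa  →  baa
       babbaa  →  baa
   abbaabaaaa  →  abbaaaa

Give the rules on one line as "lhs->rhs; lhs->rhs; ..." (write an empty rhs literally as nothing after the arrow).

  | bababbaaab => abbaaab
  | abbbabb => ababb => bb
  | abaabbbbbab => abbbbbab => abbbab => abab => b
  | abbababbbb => ababbbb => bbbb => bb

aba->; bab->; bbb->b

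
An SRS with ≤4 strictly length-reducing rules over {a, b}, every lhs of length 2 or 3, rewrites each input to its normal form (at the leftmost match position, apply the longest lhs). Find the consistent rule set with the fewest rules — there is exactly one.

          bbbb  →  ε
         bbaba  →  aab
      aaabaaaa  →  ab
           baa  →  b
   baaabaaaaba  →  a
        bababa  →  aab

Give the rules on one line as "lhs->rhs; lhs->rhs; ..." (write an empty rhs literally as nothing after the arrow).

  | bbbb => abb => ε
  | bbaba => aaba => aab
  | aaabaaaa => abbaaaa => aaaa => aba => ab
  | baa => ba => b

aaa->ab; abb->; ba->b; bb->a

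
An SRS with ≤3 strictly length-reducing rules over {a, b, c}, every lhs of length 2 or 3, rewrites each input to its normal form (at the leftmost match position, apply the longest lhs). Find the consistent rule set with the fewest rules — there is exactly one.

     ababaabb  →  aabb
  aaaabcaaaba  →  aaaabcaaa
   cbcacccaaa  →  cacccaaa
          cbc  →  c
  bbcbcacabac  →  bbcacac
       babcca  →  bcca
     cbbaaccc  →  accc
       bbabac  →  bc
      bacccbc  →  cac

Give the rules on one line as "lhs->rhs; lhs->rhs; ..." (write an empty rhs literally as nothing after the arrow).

ba->; cb->; ccb->a

  | ababaabb => abaabb => aabb
  | aaaabcaaaba => aaaabcaaa
  | cbcacccaaa => cacccaaa
  | cbc => c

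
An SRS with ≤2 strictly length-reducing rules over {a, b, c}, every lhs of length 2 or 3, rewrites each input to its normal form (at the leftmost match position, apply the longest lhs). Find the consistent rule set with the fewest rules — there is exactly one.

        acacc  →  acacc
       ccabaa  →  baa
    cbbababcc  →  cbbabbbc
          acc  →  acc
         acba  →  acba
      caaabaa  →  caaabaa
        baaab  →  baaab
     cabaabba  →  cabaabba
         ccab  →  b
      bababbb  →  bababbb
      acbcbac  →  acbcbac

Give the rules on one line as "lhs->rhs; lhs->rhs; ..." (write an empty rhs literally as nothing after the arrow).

  | acacc
  | ccabaa => baa
  | cbbababcc => cbbabbbc
  | acc

abc->bb; cca->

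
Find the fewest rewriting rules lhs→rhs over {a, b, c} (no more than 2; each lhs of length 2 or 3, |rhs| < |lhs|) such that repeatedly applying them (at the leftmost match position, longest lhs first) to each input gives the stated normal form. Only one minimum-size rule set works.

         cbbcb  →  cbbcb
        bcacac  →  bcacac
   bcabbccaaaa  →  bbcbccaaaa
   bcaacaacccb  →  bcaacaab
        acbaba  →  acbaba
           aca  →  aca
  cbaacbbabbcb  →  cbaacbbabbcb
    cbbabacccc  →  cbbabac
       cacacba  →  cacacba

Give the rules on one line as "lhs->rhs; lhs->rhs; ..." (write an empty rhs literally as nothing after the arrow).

  | cbbcb
  | bcacac
  | bcabbccaaaa => bbcbccaaaa
  | bcaacaacccb => bcaacaab

cab->bc; ccc->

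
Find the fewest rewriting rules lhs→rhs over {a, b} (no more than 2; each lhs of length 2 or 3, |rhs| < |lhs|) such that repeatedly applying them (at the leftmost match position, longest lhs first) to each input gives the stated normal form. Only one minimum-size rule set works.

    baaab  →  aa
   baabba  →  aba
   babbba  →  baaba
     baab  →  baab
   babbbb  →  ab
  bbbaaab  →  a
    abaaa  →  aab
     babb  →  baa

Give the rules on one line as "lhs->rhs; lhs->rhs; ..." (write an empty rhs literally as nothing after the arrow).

  | baaab => bbbb => abb => aa
  | baabba => baaaa => bbba => aba
  | babbba => baaba
  | baab

aaa->bb; bb->a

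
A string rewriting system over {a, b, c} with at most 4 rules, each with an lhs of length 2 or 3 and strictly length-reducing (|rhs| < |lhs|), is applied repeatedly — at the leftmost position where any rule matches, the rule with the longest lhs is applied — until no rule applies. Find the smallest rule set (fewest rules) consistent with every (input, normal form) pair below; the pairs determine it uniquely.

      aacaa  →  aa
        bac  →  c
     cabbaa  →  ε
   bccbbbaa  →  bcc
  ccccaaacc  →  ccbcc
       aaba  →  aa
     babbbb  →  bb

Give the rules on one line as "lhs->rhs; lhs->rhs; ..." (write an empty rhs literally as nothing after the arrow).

  | aacaa => aaba => aa
  | bac => c
  | cabbaa => bbbaa => bbaa => ba => ε
  | bccbbbaa => bccbbaa => bccba => bcc

ba->; bbb->bb; ca->b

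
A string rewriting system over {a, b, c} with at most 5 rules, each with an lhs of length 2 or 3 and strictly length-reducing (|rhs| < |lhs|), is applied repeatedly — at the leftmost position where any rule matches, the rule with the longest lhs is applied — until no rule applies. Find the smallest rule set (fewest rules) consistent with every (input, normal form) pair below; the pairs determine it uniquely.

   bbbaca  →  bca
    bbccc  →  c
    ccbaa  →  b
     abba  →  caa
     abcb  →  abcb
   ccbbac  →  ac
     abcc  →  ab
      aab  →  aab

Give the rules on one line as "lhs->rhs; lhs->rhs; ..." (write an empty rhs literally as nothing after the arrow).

abb->ca; ba->b; bb->; cc->

  | bbbaca => baca => bca
  | bbccc => ccc => c
  | ccbaa => baa => ba => b
  | abba => caa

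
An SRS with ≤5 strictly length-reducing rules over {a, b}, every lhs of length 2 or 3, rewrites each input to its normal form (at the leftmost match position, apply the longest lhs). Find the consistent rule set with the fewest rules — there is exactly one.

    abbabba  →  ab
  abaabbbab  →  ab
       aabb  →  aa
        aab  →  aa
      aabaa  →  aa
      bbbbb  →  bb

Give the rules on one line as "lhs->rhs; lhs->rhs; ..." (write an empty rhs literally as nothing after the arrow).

aaa->a; aab->aa; ba->; bbb->bb

  | abbabba => abbba => abba => ab
  | abaabbbab => aabbbab => aabbab => aabab => aaab => ab
  | aabb => aab => aa
  | aab => aa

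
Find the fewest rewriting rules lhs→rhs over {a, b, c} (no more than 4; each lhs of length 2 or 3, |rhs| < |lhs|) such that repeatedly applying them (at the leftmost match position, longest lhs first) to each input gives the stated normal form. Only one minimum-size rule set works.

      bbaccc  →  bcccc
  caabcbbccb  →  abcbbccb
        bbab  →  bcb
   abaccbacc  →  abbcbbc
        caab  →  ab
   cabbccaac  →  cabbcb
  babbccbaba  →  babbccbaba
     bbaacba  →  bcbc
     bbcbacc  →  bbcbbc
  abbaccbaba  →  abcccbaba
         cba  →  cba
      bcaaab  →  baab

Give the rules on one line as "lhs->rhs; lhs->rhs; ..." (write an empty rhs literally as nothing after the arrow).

ac->b; bba->bc; caa->a

  | bbaccc => bcccc
  | caabcbbccb => abcbbccb
  | bbab => bcb
  | abaccbacc => abbcbacc => abbcbbc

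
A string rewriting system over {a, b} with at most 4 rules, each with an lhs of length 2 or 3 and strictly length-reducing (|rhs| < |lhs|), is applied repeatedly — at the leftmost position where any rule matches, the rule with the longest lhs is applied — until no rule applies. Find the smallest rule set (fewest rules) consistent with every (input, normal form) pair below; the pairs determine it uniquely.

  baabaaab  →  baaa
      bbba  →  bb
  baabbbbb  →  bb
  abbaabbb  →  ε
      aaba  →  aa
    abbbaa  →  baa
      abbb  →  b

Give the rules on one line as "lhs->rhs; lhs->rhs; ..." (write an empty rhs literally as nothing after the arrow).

  | baabaaab => baaaab => baaa
  | bbba => bb
  | baabbbbb => babbb => bb
  | abbaabbb => aabbb => ab => ε

ab->; abb->; bba->b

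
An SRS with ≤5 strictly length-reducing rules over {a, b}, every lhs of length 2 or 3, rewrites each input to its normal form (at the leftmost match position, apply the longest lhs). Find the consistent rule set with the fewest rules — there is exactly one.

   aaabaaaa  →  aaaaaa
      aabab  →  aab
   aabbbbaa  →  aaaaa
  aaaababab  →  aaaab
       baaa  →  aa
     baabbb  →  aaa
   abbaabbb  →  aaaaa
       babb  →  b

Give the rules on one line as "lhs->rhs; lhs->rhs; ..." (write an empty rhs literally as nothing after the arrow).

ba->; bb->b; bba->a; bbb->aa

  | aaabaaaa => aaaaaa
  | aabab => aab
  | aabbbbaa => aaaabaa => aaaaa
  | aaaababab => aaaabab => aaaab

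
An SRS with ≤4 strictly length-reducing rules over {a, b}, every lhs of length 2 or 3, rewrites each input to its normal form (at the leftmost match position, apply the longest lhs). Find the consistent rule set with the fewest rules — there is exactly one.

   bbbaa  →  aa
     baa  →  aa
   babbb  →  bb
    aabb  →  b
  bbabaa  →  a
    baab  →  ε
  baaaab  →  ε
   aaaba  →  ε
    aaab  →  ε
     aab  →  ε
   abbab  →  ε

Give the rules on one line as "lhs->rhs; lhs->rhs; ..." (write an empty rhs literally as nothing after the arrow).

aab->ab; ab->; aba->; ba->a

  | bbbaa => bbaa => baa => aa
  | baa => aa
  | babbb => abbb => bb
  | aabb => abb => b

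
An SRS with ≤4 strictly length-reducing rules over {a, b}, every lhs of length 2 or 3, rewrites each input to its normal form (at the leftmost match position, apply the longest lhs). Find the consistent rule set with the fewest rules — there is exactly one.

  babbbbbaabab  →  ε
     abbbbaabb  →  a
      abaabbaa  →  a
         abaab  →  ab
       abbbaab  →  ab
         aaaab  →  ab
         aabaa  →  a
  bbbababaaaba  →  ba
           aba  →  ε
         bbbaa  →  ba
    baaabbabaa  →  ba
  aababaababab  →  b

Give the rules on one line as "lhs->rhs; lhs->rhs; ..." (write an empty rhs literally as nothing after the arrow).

  | babbbbbaabab => babbbaabab => babaabab => babab => bb => ε
  | abbbbaabb => abbaabb => abbabb => abbbb => abb => a
  | abaabbaa => abbaa => abba => abb => a
  | abaab => ab

aa->a; aba->; bb->; bba->bb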